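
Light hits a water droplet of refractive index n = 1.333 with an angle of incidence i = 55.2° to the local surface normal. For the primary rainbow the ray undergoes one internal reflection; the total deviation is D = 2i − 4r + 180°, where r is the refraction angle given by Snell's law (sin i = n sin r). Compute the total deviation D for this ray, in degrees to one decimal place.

sin r = sin 55.2° / 1.333 = 0.8211/1.333 = 0.6160; r = 38.03°.
D = 2·55.2° − 4·38.03° + 180° = 110.40° − 152.10° + 180° = 138.30°.

138.3°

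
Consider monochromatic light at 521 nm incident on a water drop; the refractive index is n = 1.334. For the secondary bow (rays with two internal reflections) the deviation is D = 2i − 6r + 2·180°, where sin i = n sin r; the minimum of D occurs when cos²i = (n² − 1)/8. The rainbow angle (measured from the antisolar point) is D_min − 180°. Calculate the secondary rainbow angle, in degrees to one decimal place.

51.2°

cos²i = (1.77956 − 1)/8 = 0.09744; i = arccos(0.31216) = 71.810°.
sin r = sin 71.810°/1.334 = 0.71217; r = 45.411°.
D_min = 2·71.810° − 6·45.411° + 360° = 231.153°.
Rainbow angle = D_min − 180° = 51.153°.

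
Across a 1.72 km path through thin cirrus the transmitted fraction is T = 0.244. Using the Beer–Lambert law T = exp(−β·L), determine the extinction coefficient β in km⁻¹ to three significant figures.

0.820 km⁻¹

Beer–Lambert: T = exp(−βL) ⇒ β = −ln(T)/L = −ln(0.244)/1.72 = 1.4106/1.72 = 0.8201 km⁻¹.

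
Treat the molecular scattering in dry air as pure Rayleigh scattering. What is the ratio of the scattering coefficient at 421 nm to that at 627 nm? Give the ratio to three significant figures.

Rayleigh scattering ∝ λ⁻⁴, so the ratio of coefficients is the inverse fourth power of the wavelength ratio.
σ(421)/σ(627) = (627/421)⁴ = (1.4893)⁴ = 4.92.

4.92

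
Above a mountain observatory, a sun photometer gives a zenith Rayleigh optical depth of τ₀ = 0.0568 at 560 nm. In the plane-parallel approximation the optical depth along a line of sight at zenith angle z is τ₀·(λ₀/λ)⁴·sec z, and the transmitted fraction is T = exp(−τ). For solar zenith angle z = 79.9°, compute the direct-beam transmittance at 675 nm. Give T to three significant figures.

0.858

sec 79.9° = 5.7023.
τ = 0.0568 × (560/675)⁴ × 5.7023 = 0.0568 × 0.4737 × 5.7023 = 0.1534.
T = exp(−0.1534) = 0.8578.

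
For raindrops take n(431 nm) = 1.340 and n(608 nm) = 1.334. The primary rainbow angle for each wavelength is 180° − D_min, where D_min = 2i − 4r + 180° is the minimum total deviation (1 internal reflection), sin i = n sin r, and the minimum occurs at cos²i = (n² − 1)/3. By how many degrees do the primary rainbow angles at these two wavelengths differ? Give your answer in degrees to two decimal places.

0.86°

At 431 nm (n = 1.340): cos²i = 0.26520 → i = 59.004°, r = 39.770°, D_min = 138.929°, rainbow angle = 41.071°.
At 608 nm (n = 1.334): cos²i = 0.25985 → i = 59.352°, r = 40.159°, D_min = 138.067°, rainbow angle = 41.933°.
Angular width = |41.071° − 41.933°| = 0.862°.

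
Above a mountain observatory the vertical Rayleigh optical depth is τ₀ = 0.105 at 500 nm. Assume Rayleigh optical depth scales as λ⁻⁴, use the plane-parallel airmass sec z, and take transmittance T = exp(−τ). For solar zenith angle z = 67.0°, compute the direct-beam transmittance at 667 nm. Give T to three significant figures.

sec 67.0° = 2.5593.
τ = 0.105 × (500/667)⁴ × 2.5593 = 0.105 × 0.3158 × 2.5593 = 0.0849.
T = exp(−0.0849) = 0.9186.

0.919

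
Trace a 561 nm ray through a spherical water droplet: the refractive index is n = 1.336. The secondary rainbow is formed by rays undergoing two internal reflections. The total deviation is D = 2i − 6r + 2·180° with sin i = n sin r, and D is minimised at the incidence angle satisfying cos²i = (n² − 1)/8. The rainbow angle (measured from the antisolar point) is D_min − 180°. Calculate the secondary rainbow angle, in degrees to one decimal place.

cos²i = (1.78490 − 1)/8 = 0.09811; i = arccos(0.31323) = 71.746°.
sin r = sin 71.746°/1.336 = 0.71084; r = 45.303°.
D_min = 2·71.746° − 6·45.303° + 360° = 231.674°.
Rainbow angle = D_min − 180° = 51.674°.

51.7°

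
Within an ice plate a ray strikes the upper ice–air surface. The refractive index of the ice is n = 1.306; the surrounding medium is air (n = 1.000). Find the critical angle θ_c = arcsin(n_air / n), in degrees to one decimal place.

50.0°

sin θ_c = n_air / n = 1.000 / 1.306 = 0.7657.
θ_c = arcsin(0.7657) = 49.97°.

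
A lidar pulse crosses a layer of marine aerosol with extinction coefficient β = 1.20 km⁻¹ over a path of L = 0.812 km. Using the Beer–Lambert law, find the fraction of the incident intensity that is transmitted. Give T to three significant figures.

τ = β·L = 1.20 × 0.812 = 0.9744.
T = exp(−0.9744) = 0.3774.

0.377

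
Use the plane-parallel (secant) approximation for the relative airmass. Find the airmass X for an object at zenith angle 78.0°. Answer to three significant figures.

4.81

X = sec z = 1/cos 78.0° = 1/0.2079 = 4.8097.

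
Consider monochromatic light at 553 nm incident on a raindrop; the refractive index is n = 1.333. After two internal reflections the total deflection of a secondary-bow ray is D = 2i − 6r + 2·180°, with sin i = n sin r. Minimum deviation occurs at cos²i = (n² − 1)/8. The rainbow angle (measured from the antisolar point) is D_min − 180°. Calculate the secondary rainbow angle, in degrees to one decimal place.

50.9°

cos²i = (1.77689 − 1)/8 = 0.09711; i = arccos(0.31163) = 71.843°.
sin r = sin 71.843°/1.333 = 0.71283; r = 45.466°.
D_min = 2·71.843° − 6·45.466° + 360° = 230.891°.
Rainbow angle = D_min − 180° = 50.891°.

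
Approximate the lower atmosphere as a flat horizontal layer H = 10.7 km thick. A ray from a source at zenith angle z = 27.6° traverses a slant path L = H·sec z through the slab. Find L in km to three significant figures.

12.1 km

sec z = 1/cos 27.6° = 1.1284.
L = 10.7 × 1.1284 = 12.074 km.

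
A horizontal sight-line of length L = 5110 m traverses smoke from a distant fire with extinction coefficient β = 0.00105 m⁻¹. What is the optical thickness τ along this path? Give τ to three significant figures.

τ = β·L = 0.00105 × 5110 = 5.3655.

5.37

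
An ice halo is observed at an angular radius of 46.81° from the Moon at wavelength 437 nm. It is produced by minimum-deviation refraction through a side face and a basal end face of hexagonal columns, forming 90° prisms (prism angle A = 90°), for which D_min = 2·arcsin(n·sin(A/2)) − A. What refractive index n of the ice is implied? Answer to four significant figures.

1.315

Rearranging: n = sin((D_min + A)/2) / sin(A/2).
(D_min + A)/2 = (46.81° + 90°)/2 = 68.405°.
n = sin 68.405° / sin 45° = 0.9298 / 0.7071 = 1.3149.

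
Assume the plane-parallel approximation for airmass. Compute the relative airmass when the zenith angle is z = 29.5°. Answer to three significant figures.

1.15

X = sec z = 1/cos 29.5° = 1/0.8704 = 1.1490.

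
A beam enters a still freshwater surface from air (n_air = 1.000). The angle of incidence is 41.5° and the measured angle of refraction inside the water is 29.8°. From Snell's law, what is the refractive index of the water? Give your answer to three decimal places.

n = sin θ_i / sin θ_r = sin 41.5° / sin 29.8° = 0.6626 / 0.4970 = 1.3333.

1.333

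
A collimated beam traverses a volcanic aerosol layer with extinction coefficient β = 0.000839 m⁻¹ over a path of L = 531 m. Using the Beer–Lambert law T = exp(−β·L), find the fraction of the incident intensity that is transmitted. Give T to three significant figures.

τ = β·L = 0.000839 × 531 = 0.4455.
T = exp(−0.4455) = 0.6405.

0.640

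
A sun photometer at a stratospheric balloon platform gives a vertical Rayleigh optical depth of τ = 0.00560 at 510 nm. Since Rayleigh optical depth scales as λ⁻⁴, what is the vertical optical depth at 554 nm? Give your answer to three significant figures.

τ(554 nm) = τ(510 nm) × (510/554)⁴ = 0.00560 × (0.9206)⁴ = 0.00560 × 0.7182 = 0.0040.

0.00402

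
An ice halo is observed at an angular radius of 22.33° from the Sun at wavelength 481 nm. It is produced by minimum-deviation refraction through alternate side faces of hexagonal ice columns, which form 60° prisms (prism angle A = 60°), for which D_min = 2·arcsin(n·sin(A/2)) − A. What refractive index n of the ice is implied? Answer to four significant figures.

1.316

Rearranging: n = sin((D_min + A)/2) / sin(A/2).
(D_min + A)/2 = (22.33° + 60°)/2 = 41.165°.
n = sin 41.165° / sin 30° = 0.6582 / 0.5000 = 1.3165.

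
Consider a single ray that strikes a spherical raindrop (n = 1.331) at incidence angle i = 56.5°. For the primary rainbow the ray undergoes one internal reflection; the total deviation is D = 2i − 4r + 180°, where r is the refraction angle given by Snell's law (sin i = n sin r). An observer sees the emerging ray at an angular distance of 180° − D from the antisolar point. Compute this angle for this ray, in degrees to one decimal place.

sin r = sin 56.5° / 1.331 = 0.8339/1.331 = 0.6265; r = 38.79°.
D = 2·56.5° − 4·38.79° + 180° = 113.00° − 155.17° + 180° = 137.83°.
Angle from antisolar point = 180° − D = 42.17°.

42.2°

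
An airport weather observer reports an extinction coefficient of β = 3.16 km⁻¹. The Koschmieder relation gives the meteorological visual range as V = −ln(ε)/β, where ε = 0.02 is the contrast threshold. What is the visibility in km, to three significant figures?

V = −ln(0.02) / 3.16 = 3.912 / 3.16 = 1.2380 km.

1.24 km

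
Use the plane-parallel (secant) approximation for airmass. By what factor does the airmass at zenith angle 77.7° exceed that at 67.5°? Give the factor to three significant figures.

X(77.7°)/X(67.5°) = sec 77.7° / sec 67.5° = cos 67.5° / cos 77.7° = 0.3827/0.2130 = 1.7964.

1.80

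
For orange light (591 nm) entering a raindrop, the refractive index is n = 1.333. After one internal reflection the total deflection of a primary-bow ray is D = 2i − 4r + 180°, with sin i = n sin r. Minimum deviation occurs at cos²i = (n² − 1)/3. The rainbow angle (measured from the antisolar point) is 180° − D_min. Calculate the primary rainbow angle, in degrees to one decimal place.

42.1°

cos²i = (1.77689 − 1)/3 = 0.25896; i = arccos(0.50888) = 59.410°.
sin r = sin 59.410°/1.333 = 0.64579; r = 40.225°.
D_min = 2·59.410° − 4·40.225° + 180° = 137.922°.
Rainbow angle = 180° − D_min = 42.078°.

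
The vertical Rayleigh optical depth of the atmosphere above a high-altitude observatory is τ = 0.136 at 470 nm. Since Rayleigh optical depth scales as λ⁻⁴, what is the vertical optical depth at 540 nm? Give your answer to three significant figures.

0.0780

τ(540 nm) = τ(470 nm) × (470/540)⁴ = 0.136 × (0.8704)⁴ = 0.136 × 0.5739 = 0.0780.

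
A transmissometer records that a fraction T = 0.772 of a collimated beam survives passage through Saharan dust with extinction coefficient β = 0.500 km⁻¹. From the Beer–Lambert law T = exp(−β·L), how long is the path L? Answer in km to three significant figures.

Beer–Lambert: T = exp(−βL) ⇒ L = −ln(T)/β = −ln(0.772)/0.500 = 0.2588/0.500 = 0.5175 km.

0.518 km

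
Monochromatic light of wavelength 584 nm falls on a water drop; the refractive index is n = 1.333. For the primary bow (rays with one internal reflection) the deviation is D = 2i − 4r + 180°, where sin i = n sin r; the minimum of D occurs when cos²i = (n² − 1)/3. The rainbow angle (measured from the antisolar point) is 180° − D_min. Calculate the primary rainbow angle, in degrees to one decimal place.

cos²i = (1.77689 − 1)/3 = 0.25896; i = arccos(0.50888) = 59.410°.
sin r = sin 59.410°/1.333 = 0.64579; r = 40.225°.
D_min = 2·59.410° − 4·40.225° + 180° = 137.922°.
Rainbow angle = 180° − D_min = 42.078°.

42.1°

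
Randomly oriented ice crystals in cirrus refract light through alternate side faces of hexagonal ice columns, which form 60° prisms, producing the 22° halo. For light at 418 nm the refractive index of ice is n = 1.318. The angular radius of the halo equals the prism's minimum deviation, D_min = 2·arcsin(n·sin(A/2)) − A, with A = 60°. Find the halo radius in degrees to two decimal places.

22.45°

n·sin(A/2) = 1.318 × sin 30° = 1.318 × 0.5000 = 0.6590.
D_min = 2·arcsin(0.6590) − 60° = 2 × 41.224° − 60° = 22.447°.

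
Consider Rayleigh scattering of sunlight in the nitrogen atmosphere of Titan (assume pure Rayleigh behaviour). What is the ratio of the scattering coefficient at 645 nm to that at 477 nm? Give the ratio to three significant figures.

Rayleigh scattering ∝ λ⁻⁴, so the ratio of coefficients is the inverse fourth power of the wavelength ratio.
σ(645)/σ(477) = (477/645)⁴ = (0.7395)⁴ = 0.2991.

0.299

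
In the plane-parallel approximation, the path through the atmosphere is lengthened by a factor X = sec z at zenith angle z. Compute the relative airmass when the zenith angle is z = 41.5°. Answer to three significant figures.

1.34

X = sec z = 1/cos 41.5° = 1/0.7490 = 1.3352.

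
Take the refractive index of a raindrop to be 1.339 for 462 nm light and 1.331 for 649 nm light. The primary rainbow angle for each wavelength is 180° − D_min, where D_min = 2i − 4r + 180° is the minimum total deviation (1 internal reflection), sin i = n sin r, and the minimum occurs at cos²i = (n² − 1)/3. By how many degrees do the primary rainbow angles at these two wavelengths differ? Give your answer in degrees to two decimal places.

1.16°

At 462 nm (n = 1.339): cos²i = 0.26431 → i = 59.062°, r = 39.834°, D_min = 138.786°, rainbow angle = 41.214°.
At 649 nm (n = 1.331): cos²i = 0.25719 → i = 59.527°, r = 40.356°, D_min = 137.630°, rainbow angle = 42.370°.
Angular width = |41.214° − 42.370°| = 1.156°.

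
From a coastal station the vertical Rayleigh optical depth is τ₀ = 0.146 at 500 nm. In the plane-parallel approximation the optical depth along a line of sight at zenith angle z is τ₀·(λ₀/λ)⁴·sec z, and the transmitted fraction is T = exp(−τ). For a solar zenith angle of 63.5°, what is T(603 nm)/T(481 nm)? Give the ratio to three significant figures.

Airmass: sec 63.5° = 2.2412.
τ(603 nm) = 0.146 × (500/603)⁴ × 2.2412 = 0.146 × 0.4727 × 2.2412 = 0.1547.
τ(481 nm) = 0.146 × (500/481)⁴ × 2.2412 = 0.146 × 1.1676 × 2.2412 = 0.3821.
T(603)/T(481) = exp(τ_B − τ_A) = exp(0.2274) = 1.2553.

1.26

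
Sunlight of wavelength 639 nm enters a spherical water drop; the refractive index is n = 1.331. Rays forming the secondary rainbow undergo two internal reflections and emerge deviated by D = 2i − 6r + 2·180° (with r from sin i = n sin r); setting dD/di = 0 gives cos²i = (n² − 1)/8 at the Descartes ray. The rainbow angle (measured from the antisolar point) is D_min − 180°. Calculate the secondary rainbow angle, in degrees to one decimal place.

cos²i = (1.77156 − 1)/8 = 0.09645; i = arccos(0.31056) = 71.907°.
sin r = sin 71.907°/1.331 = 0.71417; r = 45.575°.
D_min = 2·71.907° − 6·45.575° + 360° = 230.365°.
Rainbow angle = D_min − 180° = 50.365°.

50.4°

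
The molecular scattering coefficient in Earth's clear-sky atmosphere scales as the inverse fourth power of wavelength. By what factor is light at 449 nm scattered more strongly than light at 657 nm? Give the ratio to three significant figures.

Rayleigh scattering ∝ λ⁻⁴, so the ratio of coefficients is the inverse fourth power of the wavelength ratio.
σ(449)/σ(657) = (657/449)⁴ = (1.4633)⁴ = 4.584.

4.58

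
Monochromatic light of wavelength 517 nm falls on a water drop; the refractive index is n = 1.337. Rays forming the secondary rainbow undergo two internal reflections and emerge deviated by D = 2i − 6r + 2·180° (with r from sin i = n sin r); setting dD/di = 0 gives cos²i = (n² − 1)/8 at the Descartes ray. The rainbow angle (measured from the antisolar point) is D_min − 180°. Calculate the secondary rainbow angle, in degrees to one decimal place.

51.9°

cos²i = (1.78757 − 1)/8 = 0.09845; i = arccos(0.31376) = 71.714°.
sin r = sin 71.714°/1.337 = 0.71017; r = 45.249°.
D_min = 2·71.714° − 6·45.249° + 360° = 231.934°.
Rainbow angle = D_min − 180° = 51.934°.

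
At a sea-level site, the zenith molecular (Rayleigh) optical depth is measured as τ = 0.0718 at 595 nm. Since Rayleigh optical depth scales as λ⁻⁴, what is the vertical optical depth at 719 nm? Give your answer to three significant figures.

τ(719 nm) = τ(595 nm) × (595/719)⁴ = 0.0718 × (0.8275)⁴ = 0.0718 × 0.4690 = 0.0337.

0.0337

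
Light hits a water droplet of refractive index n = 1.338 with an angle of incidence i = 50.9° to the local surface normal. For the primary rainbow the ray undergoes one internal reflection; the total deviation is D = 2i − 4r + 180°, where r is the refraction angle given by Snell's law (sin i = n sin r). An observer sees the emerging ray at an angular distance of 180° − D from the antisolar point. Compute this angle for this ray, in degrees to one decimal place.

sin r = sin 50.9° / 1.338 = 0.7760/1.338 = 0.5800; r = 35.45°.
D = 2·50.9° − 4·35.45° + 180° = 101.80° − 141.80° + 180° = 140.00°.
Angle from antisolar point = 180° − D = 40.00°.

40.0°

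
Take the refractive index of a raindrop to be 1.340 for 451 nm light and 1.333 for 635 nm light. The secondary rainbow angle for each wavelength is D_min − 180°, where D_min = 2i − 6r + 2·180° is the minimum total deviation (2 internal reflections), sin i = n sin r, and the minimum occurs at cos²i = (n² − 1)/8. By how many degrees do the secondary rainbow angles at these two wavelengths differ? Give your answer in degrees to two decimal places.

1.82°

At 451 nm (n = 1.340): cos²i = 0.09945 → i = 71.618°, r = 45.088°, D_min = 232.709°, rainbow angle = 52.709°.
At 635 nm (n = 1.333): cos²i = 0.09711 → i = 71.843°, r = 45.466°, D_min = 230.891°, rainbow angle = 50.891°.
Angular width = |52.709° − 50.891°| = 1.818°.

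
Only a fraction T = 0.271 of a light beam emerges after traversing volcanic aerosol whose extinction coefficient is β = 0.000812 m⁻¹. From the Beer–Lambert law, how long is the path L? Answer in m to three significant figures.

Beer–Lambert: T = exp(−βL) ⇒ L = −ln(T)/β = −ln(0.271)/0.000812 = 1.3056/0.000812 = 1608 m.

1610 m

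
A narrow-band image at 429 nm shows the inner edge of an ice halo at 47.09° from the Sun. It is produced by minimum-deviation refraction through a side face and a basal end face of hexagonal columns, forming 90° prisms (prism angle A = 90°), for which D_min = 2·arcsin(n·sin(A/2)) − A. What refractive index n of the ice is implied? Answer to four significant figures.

1.316

Rearranging: n = sin((D_min + A)/2) / sin(A/2).
(D_min + A)/2 = (47.09° + 90°)/2 = 68.545°.
n = sin 68.545° / sin 45° = 0.9307 / 0.7071 = 1.3162.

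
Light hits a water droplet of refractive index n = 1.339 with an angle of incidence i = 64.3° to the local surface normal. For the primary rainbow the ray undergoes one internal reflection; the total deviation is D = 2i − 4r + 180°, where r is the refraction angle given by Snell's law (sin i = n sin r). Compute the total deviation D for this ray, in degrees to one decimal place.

139.4°

sin r = sin 64.3° / 1.339 = 0.9011/1.339 = 0.6729; r = 42.29°.
D = 2·64.3° − 4·42.29° + 180° = 128.60° − 169.18° + 180° = 139.42°.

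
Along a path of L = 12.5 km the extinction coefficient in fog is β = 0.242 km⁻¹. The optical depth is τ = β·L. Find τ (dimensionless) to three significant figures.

τ = β·L = 0.242 × 12.5 = 3.0250.

3.02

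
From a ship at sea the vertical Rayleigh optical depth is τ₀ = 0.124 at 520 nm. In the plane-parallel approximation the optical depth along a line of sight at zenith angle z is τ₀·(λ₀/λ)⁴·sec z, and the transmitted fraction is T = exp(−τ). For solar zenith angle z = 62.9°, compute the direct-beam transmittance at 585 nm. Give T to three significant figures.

0.844

sec 62.9° = 2.1952.
τ = 0.124 × (520/585)⁴ × 2.1952 = 0.124 × 0.6243 × 2.1952 = 0.1699.
T = exp(−0.1699) = 0.8437.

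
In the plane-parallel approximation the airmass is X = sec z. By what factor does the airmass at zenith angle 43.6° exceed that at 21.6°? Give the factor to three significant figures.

X(43.6°)/X(21.6°) = sec 43.6° / sec 21.6° = cos 21.6° / cos 43.6° = 0.9298/0.7242 = 1.2839.

1.28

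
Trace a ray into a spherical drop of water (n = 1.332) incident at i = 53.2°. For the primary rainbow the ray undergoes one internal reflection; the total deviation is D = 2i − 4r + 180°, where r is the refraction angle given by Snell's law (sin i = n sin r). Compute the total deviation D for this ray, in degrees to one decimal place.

sin r = sin 53.2° / 1.332 = 0.8007/1.332 = 0.6011; r = 36.95°.
D = 2·53.2° − 4·36.95° + 180° = 106.40° − 147.81° + 180° = 138.59°.

138.6°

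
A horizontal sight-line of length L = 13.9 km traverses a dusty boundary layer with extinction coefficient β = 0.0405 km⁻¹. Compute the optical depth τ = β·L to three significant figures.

0.563

τ = β·L = 0.0405 × 13.9 = 0.5630.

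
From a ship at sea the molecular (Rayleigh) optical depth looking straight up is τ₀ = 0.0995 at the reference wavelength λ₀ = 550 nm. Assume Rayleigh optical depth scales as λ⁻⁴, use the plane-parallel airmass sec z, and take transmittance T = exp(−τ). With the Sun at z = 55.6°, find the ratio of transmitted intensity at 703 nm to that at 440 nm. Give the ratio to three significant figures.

1.44

Airmass: sec 55.6° = 1.7700.
τ(703 nm) = 0.0995 × (550/703)⁴ × 1.7700 = 0.0995 × 0.3747 × 1.7700 = 0.0660.
τ(440 nm) = 0.0995 × (550/440)⁴ × 1.7700 = 0.0995 × 2.4414 × 1.7700 = 0.4300.
T(703)/T(440) = exp(τ_B − τ_A) = exp(0.3640) = 1.4391.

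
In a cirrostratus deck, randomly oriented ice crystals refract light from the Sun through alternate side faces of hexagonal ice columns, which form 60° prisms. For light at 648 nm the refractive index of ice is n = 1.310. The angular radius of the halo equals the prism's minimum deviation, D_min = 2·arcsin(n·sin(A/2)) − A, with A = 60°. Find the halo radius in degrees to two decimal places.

21.84°

n·sin(A/2) = 1.310 × sin 30° = 1.310 × 0.5000 = 0.6550.
D_min = 2·arcsin(0.6550) − 60° = 2 × 40.920° − 60° = 21.839°.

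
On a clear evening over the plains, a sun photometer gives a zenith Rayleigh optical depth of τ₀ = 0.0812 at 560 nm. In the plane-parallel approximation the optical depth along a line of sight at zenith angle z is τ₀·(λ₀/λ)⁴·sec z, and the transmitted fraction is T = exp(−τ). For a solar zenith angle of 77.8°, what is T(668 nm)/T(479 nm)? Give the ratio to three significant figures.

Airmass: sec 77.8° = 4.7321.
τ(668 nm) = 0.0812 × (560/668)⁴ × 4.7321 = 0.0812 × 0.4939 × 4.7321 = 0.1898.
τ(479 nm) = 0.0812 × (560/479)⁴ × 4.7321 = 0.0812 × 1.8681 × 4.7321 = 0.7178.
T(668)/T(479) = exp(τ_B − τ_A) = exp(0.5280) = 1.6956.

1.70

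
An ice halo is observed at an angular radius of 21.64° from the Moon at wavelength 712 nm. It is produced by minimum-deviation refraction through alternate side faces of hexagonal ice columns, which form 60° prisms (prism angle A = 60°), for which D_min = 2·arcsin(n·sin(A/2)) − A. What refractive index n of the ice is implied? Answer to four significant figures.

Rearranging: n = sin((D_min + A)/2) / sin(A/2).
(D_min + A)/2 = (21.64° + 60°)/2 = 40.820°.
n = sin 40.820° / sin 30° = 0.6537 / 0.5000 = 1.3074.

1.307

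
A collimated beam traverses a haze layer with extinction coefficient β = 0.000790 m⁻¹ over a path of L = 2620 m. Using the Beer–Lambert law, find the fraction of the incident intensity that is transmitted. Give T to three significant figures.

τ = β·L = 0.000790 × 2620 = 2.0698.
T = exp(−2.0698) = 0.1262.

0.126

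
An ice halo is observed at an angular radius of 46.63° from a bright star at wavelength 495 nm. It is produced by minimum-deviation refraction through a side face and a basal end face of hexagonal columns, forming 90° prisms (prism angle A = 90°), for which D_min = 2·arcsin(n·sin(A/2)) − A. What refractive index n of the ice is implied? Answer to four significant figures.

Rearranging: n = sin((D_min + A)/2) / sin(A/2).
(D_min + A)/2 = (46.63° + 90°)/2 = 68.315°.
n = sin 68.315° / sin 45° = 0.9292 / 0.7071 = 1.3141.

1.314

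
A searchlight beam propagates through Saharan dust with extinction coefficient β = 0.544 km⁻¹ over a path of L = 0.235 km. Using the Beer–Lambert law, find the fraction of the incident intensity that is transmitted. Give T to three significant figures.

0.880

τ = β·L = 0.544 × 0.235 = 0.1278.
T = exp(−0.1278) = 0.8800.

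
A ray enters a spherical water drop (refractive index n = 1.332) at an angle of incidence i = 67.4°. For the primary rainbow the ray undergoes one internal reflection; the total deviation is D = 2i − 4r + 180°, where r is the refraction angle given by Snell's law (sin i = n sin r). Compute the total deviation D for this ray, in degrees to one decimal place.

sin r = sin 67.4° / 1.332 = 0.9232/1.332 = 0.6931; r = 43.88°.
D = 2·67.4° − 4·43.88° + 180° = 134.80° − 175.50° + 180° = 139.30°.

139.3°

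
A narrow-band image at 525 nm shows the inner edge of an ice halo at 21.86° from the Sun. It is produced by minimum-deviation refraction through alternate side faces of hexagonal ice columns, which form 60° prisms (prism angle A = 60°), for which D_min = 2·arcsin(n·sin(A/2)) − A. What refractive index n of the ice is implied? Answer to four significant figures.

1.310

Rearranging: n = sin((D_min + A)/2) / sin(A/2).
(D_min + A)/2 = (21.86° + 60°)/2 = 40.930°.
n = sin 40.930° / sin 30° = 0.6551 / 0.5000 = 1.3103.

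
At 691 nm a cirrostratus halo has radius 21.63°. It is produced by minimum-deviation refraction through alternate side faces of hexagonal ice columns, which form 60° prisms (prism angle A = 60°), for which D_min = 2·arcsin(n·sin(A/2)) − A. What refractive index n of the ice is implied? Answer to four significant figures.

Rearranging: n = sin((D_min + A)/2) / sin(A/2).
(D_min + A)/2 = (21.63° + 60°)/2 = 40.815°.
n = sin 40.815° / sin 30° = 0.6536 / 0.5000 = 1.3072.

1.307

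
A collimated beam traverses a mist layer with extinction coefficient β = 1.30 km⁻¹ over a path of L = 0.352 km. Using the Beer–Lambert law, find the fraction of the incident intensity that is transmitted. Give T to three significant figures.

0.633

τ = β·L = 1.30 × 0.352 = 0.4576.
T = exp(−0.4576) = 0.6328.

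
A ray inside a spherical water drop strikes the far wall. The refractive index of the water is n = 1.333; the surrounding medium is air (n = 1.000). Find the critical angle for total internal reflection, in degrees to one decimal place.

48.6°

sin θ_c = n_air / n = 1.000 / 1.333 = 0.7502.
θ_c = arcsin(0.7502) = 48.61°.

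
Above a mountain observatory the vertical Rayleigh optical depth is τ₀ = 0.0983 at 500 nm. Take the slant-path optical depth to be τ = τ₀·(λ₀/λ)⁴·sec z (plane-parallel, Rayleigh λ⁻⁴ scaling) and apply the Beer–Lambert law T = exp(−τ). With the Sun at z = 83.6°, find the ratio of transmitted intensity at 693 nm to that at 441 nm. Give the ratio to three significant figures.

3.38

Airmass: sec 83.6° = 8.9711.
τ(693 nm) = 0.0983 × (500/693)⁴ × 8.9711 = 0.0983 × 0.2710 × 8.9711 = 0.2390.
τ(441 nm) = 0.0983 × (500/441)⁴ × 8.9711 = 0.0983 × 1.6524 × 8.9711 = 1.4572.
T(693)/T(441) = exp(τ_B − τ_A) = exp(1.2182) = 3.3813.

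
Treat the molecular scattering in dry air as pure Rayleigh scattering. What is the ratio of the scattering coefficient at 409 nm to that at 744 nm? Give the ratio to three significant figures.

10.9

Rayleigh scattering ∝ λ⁻⁴, so the ratio of coefficients is the inverse fourth power of the wavelength ratio.
σ(409)/σ(744) = (744/409)⁴ = (1.8191)⁴ = 10.95.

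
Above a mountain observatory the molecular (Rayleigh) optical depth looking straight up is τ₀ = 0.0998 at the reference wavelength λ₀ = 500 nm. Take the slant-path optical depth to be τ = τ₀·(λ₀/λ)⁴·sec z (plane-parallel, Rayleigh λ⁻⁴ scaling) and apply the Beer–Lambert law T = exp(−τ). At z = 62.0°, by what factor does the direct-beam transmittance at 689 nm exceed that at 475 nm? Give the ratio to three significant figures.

Airmass: sec 62.0° = 2.1301.
τ(689 nm) = 0.0998 × (500/689)⁴ × 2.1301 = 0.0998 × 0.2773 × 2.1301 = 0.0590.
τ(475 nm) = 0.0998 × (500/475)⁴ × 2.1301 = 0.0998 × 1.2277 × 2.1301 = 0.2610.
T(689)/T(475) = exp(τ_B − τ_A) = exp(0.2020) = 1.2239.

1.22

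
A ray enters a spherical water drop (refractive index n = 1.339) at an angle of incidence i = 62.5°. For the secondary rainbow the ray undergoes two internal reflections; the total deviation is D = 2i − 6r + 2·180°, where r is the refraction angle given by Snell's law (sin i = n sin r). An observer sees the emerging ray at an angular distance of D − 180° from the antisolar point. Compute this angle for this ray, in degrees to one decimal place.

sin r = sin 62.5° / 1.339 = 0.8870/1.339 = 0.6624; r = 41.49°.
D = 2·62.5° − 6·41.49° + 2·180° = 125.00° − 248.92° + 360° = 236.08°.
Angle from antisolar point = D − 180° = 56.08°.

56.1°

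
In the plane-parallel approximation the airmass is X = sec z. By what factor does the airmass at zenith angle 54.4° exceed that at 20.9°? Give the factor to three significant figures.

1.60

X(54.4°)/X(20.9°) = sec 54.4° / sec 20.9° = cos 20.9° / cos 54.4° = 0.9342/0.5821 = 1.6048.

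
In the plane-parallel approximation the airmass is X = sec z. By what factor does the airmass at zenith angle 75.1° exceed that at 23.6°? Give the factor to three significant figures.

X(75.1°)/X(23.6°) = sec 75.1° / sec 23.6° = cos 23.6° / cos 75.1° = 0.9164/0.2571 = 3.5638.

3.56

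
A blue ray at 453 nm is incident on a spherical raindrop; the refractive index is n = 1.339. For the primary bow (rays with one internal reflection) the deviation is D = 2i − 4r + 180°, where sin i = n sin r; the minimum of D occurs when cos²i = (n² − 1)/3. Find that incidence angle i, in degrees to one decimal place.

59.1°

cos²i = (1.339² − 1)/3 = (1.79292 − 1)/3 = 0.26431.
cos i = 0.51411, so i = 59.062°.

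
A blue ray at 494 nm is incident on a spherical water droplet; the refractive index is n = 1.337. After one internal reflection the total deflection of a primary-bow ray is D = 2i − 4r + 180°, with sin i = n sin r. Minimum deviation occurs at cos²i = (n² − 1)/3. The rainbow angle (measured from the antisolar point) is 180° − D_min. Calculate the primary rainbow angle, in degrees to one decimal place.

cos²i = (1.78757 − 1)/3 = 0.26252; i = arccos(0.51237) = 59.178°.
sin r = sin 59.178°/1.337 = 0.64231; r = 39.964°.
D_min = 2·59.178° − 4·39.964° + 180° = 138.500°.
Rainbow angle = 180° − D_min = 41.500°.

41.5°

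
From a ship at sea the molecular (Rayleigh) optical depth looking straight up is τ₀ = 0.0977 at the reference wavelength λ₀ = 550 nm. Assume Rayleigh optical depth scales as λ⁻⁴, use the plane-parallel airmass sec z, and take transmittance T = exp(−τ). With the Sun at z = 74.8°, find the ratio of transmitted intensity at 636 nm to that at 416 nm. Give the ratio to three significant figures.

2.53

Airmass: sec 74.8° = 3.8140.
τ(636 nm) = 0.0977 × (550/636)⁴ × 3.8140 = 0.0977 × 0.5593 × 3.8140 = 0.2084.
τ(416 nm) = 0.0977 × (550/416)⁴ × 3.8140 = 0.0977 × 3.0555 × 3.8140 = 1.1386.
T(636)/T(416) = exp(τ_B − τ_A) = exp(0.9302) = 2.5349.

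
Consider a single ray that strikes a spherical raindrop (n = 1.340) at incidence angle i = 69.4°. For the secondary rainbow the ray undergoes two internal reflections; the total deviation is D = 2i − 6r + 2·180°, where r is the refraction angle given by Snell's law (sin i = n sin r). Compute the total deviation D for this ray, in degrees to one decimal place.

sin r = sin 69.4° / 1.340 = 0.9361/1.340 = 0.6986; r = 44.31°.
D = 2·69.4° − 6·44.31° + 2·180° = 138.80° − 265.87° + 360° = 232.93°.

232.9°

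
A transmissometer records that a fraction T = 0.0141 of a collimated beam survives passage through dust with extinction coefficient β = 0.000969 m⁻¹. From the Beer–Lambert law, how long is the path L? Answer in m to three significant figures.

4400 m

Beer–Lambert: T = exp(−βL) ⇒ L = −ln(T)/β = −ln(0.0141)/0.000969 = 4.2616/0.000969 = 4398 m.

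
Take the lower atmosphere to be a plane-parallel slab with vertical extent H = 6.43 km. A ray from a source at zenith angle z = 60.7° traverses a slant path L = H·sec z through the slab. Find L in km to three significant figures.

13.1 km

sec z = 1/cos 60.7° = 2.0434.
L = 6.43 × 2.0434 = 13.139 km.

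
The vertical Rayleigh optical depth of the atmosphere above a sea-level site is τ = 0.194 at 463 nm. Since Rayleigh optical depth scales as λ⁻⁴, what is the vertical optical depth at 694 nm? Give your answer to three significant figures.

τ(694 nm) = τ(463 nm) × (463/694)⁴ = 0.194 × (0.6671)⁴ = 0.194 × 0.1981 = 0.0384.

0.0384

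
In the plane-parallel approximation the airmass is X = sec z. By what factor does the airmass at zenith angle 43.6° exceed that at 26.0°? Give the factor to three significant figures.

X(43.6°)/X(26.0°) = sec 43.6° / sec 26.0° = cos 26.0° / cos 43.6° = 0.8988/0.7242 = 1.2411.

1.24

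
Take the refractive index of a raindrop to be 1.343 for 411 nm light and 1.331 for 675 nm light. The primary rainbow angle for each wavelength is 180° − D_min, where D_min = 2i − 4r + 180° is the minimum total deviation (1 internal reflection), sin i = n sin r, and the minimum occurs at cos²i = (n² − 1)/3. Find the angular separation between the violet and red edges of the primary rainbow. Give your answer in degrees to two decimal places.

At 411 nm (n = 1.343): cos²i = 0.26788 → i = 58.830°, r = 39.577°, D_min = 139.354°, rainbow angle = 40.646°.
At 675 nm (n = 1.331): cos²i = 0.25719 → i = 59.527°, r = 40.356°, D_min = 137.630°, rainbow angle = 42.370°.
Angular width = |40.646° − 42.370°| = 1.724°.

1.72°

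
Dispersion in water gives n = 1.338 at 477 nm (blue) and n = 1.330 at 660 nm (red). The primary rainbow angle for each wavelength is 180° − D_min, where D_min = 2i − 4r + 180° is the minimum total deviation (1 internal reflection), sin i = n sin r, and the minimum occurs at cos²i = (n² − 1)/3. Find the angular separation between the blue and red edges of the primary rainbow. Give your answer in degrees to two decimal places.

At 477 nm (n = 1.338): cos²i = 0.26341 → i = 59.120°, r = 39.899°, D_min = 138.643°, rainbow angle = 41.357°.
At 660 nm (n = 1.330): cos²i = 0.25630 → i = 59.585°, r = 40.422°, D_min = 137.484°, rainbow angle = 42.516°.
Angular width = |41.357° − 42.516°| = 1.160°.

1.16°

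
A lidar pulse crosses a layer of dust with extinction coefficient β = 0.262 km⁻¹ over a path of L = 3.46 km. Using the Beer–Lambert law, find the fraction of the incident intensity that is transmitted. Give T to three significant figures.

τ = β·L = 0.262 × 3.46 = 0.9065.
T = exp(−0.9065) = 0.4039.

0.404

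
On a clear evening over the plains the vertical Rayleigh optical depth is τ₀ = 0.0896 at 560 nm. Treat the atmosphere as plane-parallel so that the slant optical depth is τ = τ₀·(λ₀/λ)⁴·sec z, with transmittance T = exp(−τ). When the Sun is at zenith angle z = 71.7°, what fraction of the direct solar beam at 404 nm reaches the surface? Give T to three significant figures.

0.349

sec 71.7° = 3.1848.
τ = 0.0896 × (560/404)⁴ × 3.1848 = 0.0896 × 3.6917 × 3.1848 = 1.0535.
T = exp(−1.0535) = 0.3487.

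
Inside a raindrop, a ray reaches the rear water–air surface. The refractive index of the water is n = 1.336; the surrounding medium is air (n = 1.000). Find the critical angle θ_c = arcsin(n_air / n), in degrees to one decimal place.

sin θ_c = n_air / n = 1.000 / 1.336 = 0.7485.
θ_c = arcsin(0.7485) = 48.46°.

48.5°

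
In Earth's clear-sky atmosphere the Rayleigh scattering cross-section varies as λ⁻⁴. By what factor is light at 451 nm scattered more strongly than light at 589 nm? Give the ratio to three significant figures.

Rayleigh scattering ∝ λ⁻⁴, so the ratio of coefficients is the inverse fourth power of the wavelength ratio.
σ(451)/σ(589) = (589/451)⁴ = (1.3060)⁴ = 2.909.

2.91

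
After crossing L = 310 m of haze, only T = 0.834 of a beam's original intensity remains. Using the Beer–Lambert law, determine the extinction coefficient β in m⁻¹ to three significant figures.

Beer–Lambert: T = exp(−βL) ⇒ β = −ln(T)/L = −ln(0.834)/310 = 0.1815/310 = 0.0005856 m⁻¹.

0.000586 m⁻¹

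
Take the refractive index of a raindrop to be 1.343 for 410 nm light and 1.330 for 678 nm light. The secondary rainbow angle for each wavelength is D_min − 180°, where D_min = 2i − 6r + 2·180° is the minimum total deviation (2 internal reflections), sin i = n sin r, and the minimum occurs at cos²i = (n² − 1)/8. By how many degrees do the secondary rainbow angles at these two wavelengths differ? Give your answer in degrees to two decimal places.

3.38°

At 410 nm (n = 1.343): cos²i = 0.10046 → i = 71.522°, r = 44.928°, D_min = 233.478°, rainbow angle = 53.478°.
At 678 nm (n = 1.330): cos²i = 0.09611 → i = 71.940°, r = 45.630°, D_min = 230.101°, rainbow angle = 50.101°.
Angular width = |53.478° − 50.101°| = 3.377°.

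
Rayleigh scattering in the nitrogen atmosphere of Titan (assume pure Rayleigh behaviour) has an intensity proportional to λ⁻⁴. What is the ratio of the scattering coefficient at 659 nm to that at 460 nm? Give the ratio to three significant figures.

Rayleigh scattering ∝ λ⁻⁴, so the ratio of coefficients is the inverse fourth power of the wavelength ratio.
σ(659)/σ(460) = (460/659)⁴ = (0.6980)⁴ = 0.2374.

0.237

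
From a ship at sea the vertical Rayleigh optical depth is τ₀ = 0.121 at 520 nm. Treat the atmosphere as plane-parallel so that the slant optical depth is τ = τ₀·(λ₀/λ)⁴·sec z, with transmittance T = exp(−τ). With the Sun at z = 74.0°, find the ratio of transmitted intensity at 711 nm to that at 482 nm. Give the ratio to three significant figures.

1.60

Airmass: sec 74.0° = 3.6280.
τ(711 nm) = 0.121 × (520/711)⁴ × 3.6280 = 0.121 × 0.2861 × 3.6280 = 0.1256.
τ(482 nm) = 0.121 × (520/482)⁴ × 3.6280 = 0.121 × 1.3546 × 3.6280 = 0.5947.
T(711)/T(482) = exp(τ_B − τ_A) = exp(0.4691) = 1.5985.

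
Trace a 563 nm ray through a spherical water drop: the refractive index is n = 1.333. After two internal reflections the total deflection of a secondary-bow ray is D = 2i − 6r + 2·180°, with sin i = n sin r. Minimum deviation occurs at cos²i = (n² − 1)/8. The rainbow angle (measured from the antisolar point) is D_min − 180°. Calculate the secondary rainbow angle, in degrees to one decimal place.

50.9°

cos²i = (1.77689 − 1)/8 = 0.09711; i = arccos(0.31163) = 71.843°.
sin r = sin 71.843°/1.333 = 0.71283; r = 45.466°.
D_min = 2·71.843° − 6·45.466° + 360° = 230.891°.
Rainbow angle = D_min − 180° = 50.891°.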